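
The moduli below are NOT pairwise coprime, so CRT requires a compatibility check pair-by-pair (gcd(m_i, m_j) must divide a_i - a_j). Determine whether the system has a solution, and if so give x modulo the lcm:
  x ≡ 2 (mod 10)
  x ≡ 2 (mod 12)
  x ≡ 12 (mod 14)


Moduli 10, 12, 14 are not pairwise coprime, so CRT works modulo lcm(m_i) when all pairwise compatibility conditions hold.
Pairwise compatibility: gcd(m_i, m_j) must divide a_i - a_j for every pair.
Merge one congruence at a time:
  Start: x ≡ 2 (mod 10).
  Combine with x ≡ 2 (mod 12): gcd(10, 12) = 2; 2 - 2 = 0, which IS divisible by 2, so compatible.
    Write x = 2 + 10·t and substitute into x ≡ 2 (mod 12): 10·t ≡ 2 − 2 = 0 (mod 12).
    Divide the congruence (and modulus) by g = 2: 5·t ≡ 0 (mod 6).
    The inverse of 5 mod 6 is 5 (since 5·5 = 25 = 4·6 + 1), so t ≡ 5·0 = 0 ≡ 0 (mod 6).
    Then x = 2 + 10·0 = 2, valid modulo lcm(10, 12) = 60: x ≡ 2 (mod 60).
  Combine with x ≡ 12 (mod 14): gcd(60, 14) = 2; 12 - 2 = 10, which IS divisible by 2, so compatible.
    Write x = 2 + 60·t and substitute into x ≡ 12 (mod 14): 60·t ≡ 12 − 2 = 10 (mod 14).
    Divide the congruence (and modulus) by g = 2: 30·t ≡ 5 (mod 7).
    Reduce coefficients mod 7: 2·t ≡ 5 (mod 7).
    The inverse of 2 mod 7 is 4 (since 2·4 = 8 = 1·7 + 1), so t ≡ 4·5 = 20 ≡ 6 (mod 7).
    Then x = 2 + 60·6 = 362, valid modulo lcm(60, 14) = 420: x ≡ 362 (mod 420).
Verify: 362 mod 10 = 2, 362 mod 12 = 2, 362 mod 14 = 12.

x ≡ 362 (mod 420).


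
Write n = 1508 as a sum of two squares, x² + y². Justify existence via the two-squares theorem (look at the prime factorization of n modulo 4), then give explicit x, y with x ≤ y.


Step 1: Factor n = 1508 = 2^2 · 13 · 29.
Step 2: Check the mod-4 condition on each prime factor: 2 = 2 (special); 13 ≡ 1 (mod 4), exponent 1; 29 ≡ 1 (mod 4), exponent 1.
All primes ≡ 3 (mod 4) appear to even exponent (or don't appear), so by the two-squares theorem n IS expressible as a sum of two squares.
Step 3: Build a representation. Group n = k² · m with k = 2 and m = 13 · 29 = 377 (a product of primes ≡ 1 (mod 4)); a representation of m scales to one of n via (k·x)² + (k·y)² = k²(x² + y²). Each prime p ≡ 1 (mod 4) is itself a sum of two squares; find a² by testing p − a² for a perfect square:
  13: 13 − 1² = 12, 13 − 2² = 9 = 3² ⇒ 13 = 2² + 3².
  29: 29 − 1² = 28, 29 − 2² = 25 = 5² ⇒ 29 = 2² + 5².
  Combine using the Brahmagupta–Fibonacci identity (a² + b²)(c² + d²) = (ac − bd)² + (ad + bc)² = (ac + bd)² + (ad − bc)²:
  13 · 29 = 377: from (2² + 3²)(2² + 5²), take (2·2 − 3·5, 2·5 + 3·2) = (4 − 15, 10 + 6) = (-11, 16); dropping signs (only squares matter) gives (11, 16); check 11² + 16² = 121 + 256 = 377 ✓.
  Scale by k = 2: (2·11, 2·16) = (22, 32).
Step 4: Order so x ≤ y and verify: 22² + 32² = 484 + 1024 = 1508 = n. ✓

n = 1508 = 22² + 32² (one valid representation with x ≤ y).


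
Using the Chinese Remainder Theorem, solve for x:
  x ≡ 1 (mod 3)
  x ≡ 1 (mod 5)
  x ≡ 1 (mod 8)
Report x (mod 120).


Moduli 3, 5, 8 are pairwise coprime; by CRT there is a unique solution modulo M = 3 · 5 · 8 = 120.
Solve pairwise, accumulating the modulus:
  Start with x ≡ 1 (mod 3).
  Combine with x ≡ 1 (mod 5): since gcd(3, 5) = 1, we get a unique residue mod 15.
    Write x = 1 + 3·t and substitute into x ≡ 1 (mod 5): 3·t ≡ 1 − 1 = 0 (mod 5).
    The inverse of 3 mod 5 is 2 (since 3·2 = 6 = 1·5 + 1), so t ≡ 2·0 = 0 ≡ 0 (mod 5).
    Then x = 1 + 3·0 = 1, valid modulo lcm(3, 5) = 15: x ≡ 1 (mod 15).
  Combine with x ≡ 1 (mod 8): since gcd(15, 8) = 1, we get a unique residue mod 120.
    Write x = 1 + 15·t and substitute into x ≡ 1 (mod 8): 15·t ≡ 1 − 1 = 0 (mod 8).
    Reduce coefficients mod 8: 7·t ≡ 0 (mod 8).
    The inverse of 7 mod 8 is 7 (since 7·7 = 49 = 6·8 + 1), so t ≡ 7·0 = 0 ≡ 0 (mod 8).
    Then x = 1 + 15·0 = 1, valid modulo lcm(15, 8) = 120: x ≡ 1 (mod 120).
Verify: 1 mod 3 = 1 ✓, 1 mod 5 = 1 ✓, 1 mod 8 = 1 ✓.

x ≡ 1 (mod 120).


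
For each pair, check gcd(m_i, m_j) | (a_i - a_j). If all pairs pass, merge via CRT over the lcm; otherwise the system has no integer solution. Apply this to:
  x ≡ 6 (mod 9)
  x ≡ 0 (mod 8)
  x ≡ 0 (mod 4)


Moduli 9, 8, 4 are not pairwise coprime, so CRT works modulo lcm(m_i) when all pairwise compatibility conditions hold.
Pairwise compatibility: gcd(m_i, m_j) must divide a_i - a_j for every pair.
Merge one congruence at a time:
  Start: x ≡ 6 (mod 9).
  Combine with x ≡ 0 (mod 8): gcd(9, 8) = 1; 0 - 6 = -6, which IS divisible by 1, so compatible.
    Write x = 6 + 9·t and substitute into x ≡ 0 (mod 8): 9·t ≡ 0 − 6 = -6 (mod 8).
    Reduce coefficients mod 8: 1·t ≡ 2 (mod 8).
    So t ≡ 2 (mod 8).
    Then x = 6 + 9·2 = 24, valid modulo lcm(9, 8) = 72: x ≡ 24 (mod 72).
  Combine with x ≡ 0 (mod 4): gcd(72, 4) = 4; 0 - 24 = -24, which IS divisible by 4, so compatible.
    Write x = 24 + 72·t and substitute into x ≡ 0 (mod 4): 72·t ≡ 0 − 24 = -24 (mod 4).
    Divide the congruence (and modulus) by g = 4: 18·t ≡ -6 (mod 1).
    Modulo 1 every t works; take t = 0.
    Then x = 24 + 72·0 = 24, valid modulo lcm(72, 4) = 72: x ≡ 24 (mod 72).
Verify: 24 mod 9 = 6, 24 mod 8 = 0, 24 mod 4 = 0.

x ≡ 24 (mod 72).


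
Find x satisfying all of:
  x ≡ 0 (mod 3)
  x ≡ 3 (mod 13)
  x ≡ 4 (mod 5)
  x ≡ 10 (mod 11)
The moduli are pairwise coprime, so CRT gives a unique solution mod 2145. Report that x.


Product of moduli M = 3 · 13 · 5 · 11 = 2145.
Merge one congruence at a time:
  Start: x ≡ 0 (mod 3).
  Combine with x ≡ 3 (mod 13); new modulus lcm = 39.
    Write x = 0 + 3·t and substitute into x ≡ 3 (mod 13): 3·t ≡ 3 − 0 = 3 (mod 13).
    The inverse of 3 mod 13 is 9 (since 3·9 = 27 = 2·13 + 1), so t ≡ 9·3 = 27 ≡ 1 (mod 13).
    Then x = 0 + 3·1 = 3, valid modulo lcm(3, 13) = 39: x ≡ 3 (mod 39).
  Combine with x ≡ 4 (mod 5); new modulus lcm = 195.
    Write x = 3 + 39·t and substitute into x ≡ 4 (mod 5): 39·t ≡ 4 − 3 = 1 (mod 5).
    Reduce coefficients mod 5: 4·t ≡ 1 (mod 5).
    The inverse of 4 mod 5 is 4 (since 4·4 = 16 = 3·5 + 1), so t ≡ 4·1 = 4 ≡ 4 (mod 5).
    Then x = 3 + 39·4 = 159, valid modulo lcm(39, 5) = 195: x ≡ 159 (mod 195).
  Combine with x ≡ 10 (mod 11); new modulus lcm = 2145.
    Write x = 159 + 195·t and substitute into x ≡ 10 (mod 11): 195·t ≡ 10 − 159 = -149 (mod 11).
    Reduce coefficients mod 11: 8·t ≡ 5 (mod 11).
    The inverse of 8 mod 11 is 7 (since 8·7 = 56 = 5·11 + 1), so t ≡ 7·5 = 35 ≡ 2 (mod 11).
    Then x = 159 + 195·2 = 549, valid modulo lcm(195, 11) = 2145: x ≡ 549 (mod 2145).
Verify against each original: 549 mod 3 = 0, 549 mod 13 = 3, 549 mod 5 = 4, 549 mod 11 = 10.

x ≡ 549 (mod 2145).


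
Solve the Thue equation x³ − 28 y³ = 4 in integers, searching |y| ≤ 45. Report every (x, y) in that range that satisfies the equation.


The equation is x³ - 28y³ = 4. For fixed y, x³ = 28·y³ + 4, so a solution requires the RHS to be a perfect cube.
Strategy: iterate y from -45 to 45, compute RHS = 28·y³ + 4, and check whether it is a (positive or negative) perfect cube.
Check small values of y:
  y = 0: RHS = 4 is not a perfect cube.
  y = 1: RHS = 32 is not a perfect cube.
  y = -1: RHS = -24 is not a perfect cube.
  y = 2: RHS = 228 is not a perfect cube.
  y = -2: RHS = -220 is not a perfect cube.
  y = 3: RHS = 760 is not a perfect cube.
  y = -3: RHS = -752 is not a perfect cube.
Continuing the search up to |y| = 45 finds no solutions either.
No (x, y) in the scanned range satisfies the equation.

No integer solutions with |y| ≤ 45.


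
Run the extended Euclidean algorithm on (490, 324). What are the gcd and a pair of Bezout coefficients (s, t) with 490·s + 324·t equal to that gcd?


Euclidean algorithm on (490, 324) — divide until remainder is 0:
  490 = 1 · 324 + 166
  324 = 1 · 166 + 158
  166 = 1 · 158 + 8
  158 = 19 · 8 + 6
  8 = 1 · 6 + 2
  6 = 3 · 2 + 0
gcd(490, 324) = 2.
Track Bezout coefficients alongside the remainders: start with r₀ = 490 = a·1 + b·0 (s = 1, t = 0) and r₁ = 324 = a·0 + b·1 (s = 0, t = 1); each new remainder r_{k+1} = r_{k-1} − q_k·r_k inherits s_{k+1} = s_{k-1} − q_k·s_k, t_{k+1} = t_{k-1} − q_k·t_k, so r_k = a·s_k + b·t_k at every step:
  q = 1: r = 166, s = 1 − 1·0 = 1, t = 0 − 1·1 = -1  (check: 490·1 + 324·(-1) = 166)
  q = 1: r = 158, s = 0 − 1·1 = -1, t = 1 − 1·(-1) = 2  (check: 490·(-1) + 324·2 = 158)
  q = 1: r = 8, s = 1 − 1·(-1) = 2, t = -1 − 1·2 = -3  (check: 490·2 + 324·(-3) = 8)
  q = 19: r = 6, s = -1 − 19·2 = -39, t = 2 − 19·(-3) = 59  (check: 490·(-39) + 324·59 = 6)
  q = 1: r = 2, s = 2 − 1·(-39) = 41, t = -3 − 1·59 = -62  (check: 490·41 + 324·(-62) = 2)
The row with r = 2 (the gcd) gives the Bezout coefficients s = 41, t = -62.
Result: 490 · (41) + 324 · (-62) = 2.

gcd(490, 324) = 2; s = 41, t = -62 (check: 490·41 + 324·(-62) = 2).


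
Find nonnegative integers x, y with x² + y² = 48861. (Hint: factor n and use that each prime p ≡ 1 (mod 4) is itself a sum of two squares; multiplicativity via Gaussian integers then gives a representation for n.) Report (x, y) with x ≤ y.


Step 1: Factor n = 48861 = 3^2 · 61 · 89.
Step 2: Check the mod-4 condition on each prime factor: 3 ≡ 3 (mod 4), exponent 2 (must be even); 61 ≡ 1 (mod 4), exponent 1; 89 ≡ 1 (mod 4), exponent 1.
All primes ≡ 3 (mod 4) appear to even exponent (or don't appear), so by the two-squares theorem n IS expressible as a sum of two squares.
Step 3: Build a representation. Group n = k² · m with k = 3 and m = 61 · 89 = 5429 (a product of primes ≡ 1 (mod 4)); a representation of m scales to one of n via (k·x)² + (k·y)² = k²(x² + y²). Each prime p ≡ 1 (mod 4) is itself a sum of two squares; find a² by testing p − a² for a perfect square:
  61: 61 − 1² = 60, 61 − 2² = 57, 61 − 3² = 52, 61 − 4² = 45, 61 − 5² = 36 = 6² ⇒ 61 = 5² + 6².
  89: 89 − 1² = 88, 89 − 2² = 85, 89 − 3² = 80, 89 − 4² = 73, 89 − 5² = 64 = 8² ⇒ 89 = 5² + 8².
  Combine using the Brahmagupta–Fibonacci identity (a² + b²)(c² + d²) = (ac − bd)² + (ad + bc)² = (ac + bd)² + (ad − bc)²:
  61 · 89 = 5429: from (5² + 6²)(5² + 8²), take (5·5 − 6·8, 5·8 + 6·5) = (25 − 48, 40 + 30) = (-23, 70); dropping signs (only squares matter) gives (23, 70); check 23² + 70² = 529 + 4900 = 5429 ✓.
  Scale by k = 3: (3·23, 3·70) = (69, 210).
Step 4: Order so x ≤ y and verify: 69² + 210² = 4761 + 44100 = 48861 = n. ✓

n = 48861 = 69² + 210² (one valid representation with x ≤ y).


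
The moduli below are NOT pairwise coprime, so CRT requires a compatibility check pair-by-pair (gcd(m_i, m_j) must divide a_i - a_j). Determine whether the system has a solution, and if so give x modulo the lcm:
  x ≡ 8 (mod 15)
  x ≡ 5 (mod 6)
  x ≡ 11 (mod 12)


Moduli 15, 6, 12 are not pairwise coprime, so CRT works modulo lcm(m_i) when all pairwise compatibility conditions hold.
Pairwise compatibility: gcd(m_i, m_j) must divide a_i - a_j for every pair.
Merge one congruence at a time:
  Start: x ≡ 8 (mod 15).
  Combine with x ≡ 5 (mod 6): gcd(15, 6) = 3; 5 - 8 = -3, which IS divisible by 3, so compatible.
    Write x = 8 + 15·t and substitute into x ≡ 5 (mod 6): 15·t ≡ 5 − 8 = -3 (mod 6).
    Divide the congruence (and modulus) by g = 3: 5·t ≡ -1 (mod 2).
    Reduce coefficients mod 2: 1·t ≡ 1 (mod 2).
    So t ≡ 1 (mod 2).
    Then x = 8 + 15·1 = 23, valid modulo lcm(15, 6) = 30: x ≡ 23 (mod 30).
  Combine with x ≡ 11 (mod 12): gcd(30, 12) = 6; 11 - 23 = -12, which IS divisible by 6, so compatible.
    Write x = 23 + 30·t and substitute into x ≡ 11 (mod 12): 30·t ≡ 11 − 23 = -12 (mod 12).
    Divide the congruence (and modulus) by g = 6: 5·t ≡ -2 (mod 2).
    Reduce coefficients mod 2: 1·t ≡ 0 (mod 2).
    So t ≡ 0 (mod 2).
    Then x = 23 + 30·0 = 23, valid modulo lcm(30, 12) = 60: x ≡ 23 (mod 60).
Verify: 23 mod 15 = 8, 23 mod 6 = 5, 23 mod 12 = 11.

x ≡ 23 (mod 60).


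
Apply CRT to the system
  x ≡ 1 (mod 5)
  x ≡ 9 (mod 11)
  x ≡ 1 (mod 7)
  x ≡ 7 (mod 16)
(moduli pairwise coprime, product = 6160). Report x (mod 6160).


Product of moduli M = 5 · 11 · 7 · 16 = 6160.
Merge one congruence at a time:
  Start: x ≡ 1 (mod 5).
  Combine with x ≡ 9 (mod 11); new modulus lcm = 55.
    Write x = 1 + 5·t and substitute into x ≡ 9 (mod 11): 5·t ≡ 9 − 1 = 8 (mod 11).
    The inverse of 5 mod 11 is 9 (since 5·9 = 45 = 4·11 + 1), so t ≡ 9·8 = 72 ≡ 6 (mod 11).
    Then x = 1 + 5·6 = 31, valid modulo lcm(5, 11) = 55: x ≡ 31 (mod 55).
  Combine with x ≡ 1 (mod 7); new modulus lcm = 385.
    Write x = 31 + 55·t and substitute into x ≡ 1 (mod 7): 55·t ≡ 1 − 31 = -30 (mod 7).
    Reduce coefficients mod 7: 6·t ≡ 5 (mod 7).
    The inverse of 6 mod 7 is 6 (since 6·6 = 36 = 5·7 + 1), so t ≡ 6·5 = 30 ≡ 2 (mod 7).
    Then x = 31 + 55·2 = 141, valid modulo lcm(55, 7) = 385: x ≡ 141 (mod 385).
  Combine with x ≡ 7 (mod 16); new modulus lcm = 6160.
    Write x = 141 + 385·t and substitute into x ≡ 7 (mod 16): 385·t ≡ 7 − 141 = -134 (mod 16).
    Reduce coefficients mod 16: 1·t ≡ 10 (mod 16).
    So t ≡ 10 (mod 16).
    Then x = 141 + 385·10 = 3991, valid modulo lcm(385, 16) = 6160: x ≡ 3991 (mod 6160).
Verify against each original: 3991 mod 5 = 1, 3991 mod 11 = 9, 3991 mod 7 = 1, 3991 mod 16 = 7.

x ≡ 3991 (mod 6160).


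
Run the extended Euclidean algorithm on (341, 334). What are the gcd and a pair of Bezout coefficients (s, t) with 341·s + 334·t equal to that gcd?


Euclidean algorithm on (341, 334) — divide until remainder is 0:
  341 = 1 · 334 + 7
  334 = 47 · 7 + 5
  7 = 1 · 5 + 2
  5 = 2 · 2 + 1
  2 = 2 · 1 + 0
gcd(341, 334) = 1.
Track Bezout coefficients alongside the remainders: start with r₀ = 341 = a·1 + b·0 (s = 1, t = 0) and r₁ = 334 = a·0 + b·1 (s = 0, t = 1); each new remainder r_{k+1} = r_{k-1} − q_k·r_k inherits s_{k+1} = s_{k-1} − q_k·s_k, t_{k+1} = t_{k-1} − q_k·t_k, so r_k = a·s_k + b·t_k at every step:
  q = 1: r = 7, s = 1 − 1·0 = 1, t = 0 − 1·1 = -1  (check: 341·1 + 334·(-1) = 7)
  q = 47: r = 5, s = 0 − 47·1 = -47, t = 1 − 47·(-1) = 48  (check: 341·(-47) + 334·48 = 5)
  q = 1: r = 2, s = 1 − 1·(-47) = 48, t = -1 − 1·48 = -49  (check: 341·48 + 334·(-49) = 2)
  q = 2: r = 1, s = -47 − 2·48 = -143, t = 48 − 2·(-49) = 146  (check: 341·(-143) + 334·146 = 1)
The row with r = 1 (the gcd) gives the Bezout coefficients s = -143, t = 146.
Result: 341 · (-143) + 334 · (146) = 1.

gcd(341, 334) = 1; s = -143, t = 146 (check: 341·(-143) + 334·146 = 1).


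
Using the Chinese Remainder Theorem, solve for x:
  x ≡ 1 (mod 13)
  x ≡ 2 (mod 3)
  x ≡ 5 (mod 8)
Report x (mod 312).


Moduli 13, 3, 8 are pairwise coprime; by CRT there is a unique solution modulo M = 13 · 3 · 8 = 312.
Solve pairwise, accumulating the modulus:
  Start with x ≡ 1 (mod 13).
  Combine with x ≡ 2 (mod 3): since gcd(13, 3) = 1, we get a unique residue mod 39.
    Write x = 1 + 13·t and substitute into x ≡ 2 (mod 3): 13·t ≡ 2 − 1 = 1 (mod 3).
    Reduce coefficients mod 3: 1·t ≡ 1 (mod 3).
    So t ≡ 1 (mod 3).
    Then x = 1 + 13·1 = 14, valid modulo lcm(13, 3) = 39: x ≡ 14 (mod 39).
  Combine with x ≡ 5 (mod 8): since gcd(39, 8) = 1, we get a unique residue mod 312.
    Write x = 14 + 39·t and substitute into x ≡ 5 (mod 8): 39·t ≡ 5 − 14 = -9 (mod 8).
    Reduce coefficients mod 8: 7·t ≡ 7 (mod 8).
    The inverse of 7 mod 8 is 7 (since 7·7 = 49 = 6·8 + 1), so t ≡ 7·7 = 49 ≡ 1 (mod 8).
    Then x = 14 + 39·1 = 53, valid modulo lcm(39, 8) = 312: x ≡ 53 (mod 312).
Verify: 53 mod 13 = 1 ✓, 53 mod 3 = 2 ✓, 53 mod 8 = 5 ✓.

x ≡ 53 (mod 312).


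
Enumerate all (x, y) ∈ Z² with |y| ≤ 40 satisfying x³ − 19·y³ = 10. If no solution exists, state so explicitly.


The equation is x³ - 19y³ = 10. For fixed y, x³ = 19·y³ + 10, so a solution requires the RHS to be a perfect cube.
Strategy: iterate y from -40 to 40, compute RHS = 19·y³ + 10, and check whether it is a (positive or negative) perfect cube.
Check small values of y:
  y = 0: RHS = 10 is not a perfect cube.
  y = 1: RHS = 29 is not a perfect cube.
  y = -1: RHS = -9 is not a perfect cube.
  y = 2: RHS = 162 is not a perfect cube.
  y = -2: RHS = -142 is not a perfect cube.
  y = 3: RHS = 523 is not a perfect cube.
  y = -3: RHS = -503 is not a perfect cube.
Continuing the search up to |y| = 40 finds no solutions either.
No (x, y) in the scanned range satisfies the equation.

No integer solutions with |y| ≤ 40.


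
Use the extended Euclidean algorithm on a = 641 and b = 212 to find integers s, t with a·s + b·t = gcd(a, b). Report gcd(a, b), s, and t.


Euclidean algorithm on (641, 212) — divide until remainder is 0:
  641 = 3 · 212 + 5
  212 = 42 · 5 + 2
  5 = 2 · 2 + 1
  2 = 2 · 1 + 0
gcd(641, 212) = 1.
Track Bezout coefficients alongside the remainders: start with r₀ = 641 = a·1 + b·0 (s = 1, t = 0) and r₁ = 212 = a·0 + b·1 (s = 0, t = 1); each new remainder r_{k+1} = r_{k-1} − q_k·r_k inherits s_{k+1} = s_{k-1} − q_k·s_k, t_{k+1} = t_{k-1} − q_k·t_k, so r_k = a·s_k + b·t_k at every step:
  q = 3: r = 5, s = 1 − 3·0 = 1, t = 0 − 3·1 = -3  (check: 641·1 + 212·(-3) = 5)
  q = 42: r = 2, s = 0 − 42·1 = -42, t = 1 − 42·(-3) = 127  (check: 641·(-42) + 212·127 = 2)
  q = 2: r = 1, s = 1 − 2·(-42) = 85, t = -3 − 2·127 = -257  (check: 641·85 + 212·(-257) = 1)
The row with r = 1 (the gcd) gives the Bezout coefficients s = 85, t = -257.
Result: 641 · (85) + 212 · (-257) = 1.

gcd(641, 212) = 1; s = 85, t = -257 (check: 641·85 + 212·(-257) = 1).


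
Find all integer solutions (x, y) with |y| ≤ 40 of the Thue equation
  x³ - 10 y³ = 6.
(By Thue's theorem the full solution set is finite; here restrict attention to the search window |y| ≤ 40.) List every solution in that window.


The equation is x³ - 10y³ = 6. For fixed y, x³ = 10·y³ + 6, so a solution requires the RHS to be a perfect cube.
Strategy: iterate y from -40 to 40, compute RHS = 10·y³ + 6, and check whether it is a (positive or negative) perfect cube.
Check small values of y:
  y = 0: RHS = 6 is not a perfect cube.
  y = 1: RHS = 16 is not a perfect cube.
  y = -1: RHS = -4 is not a perfect cube.
  y = 2: RHS = 86 is not a perfect cube.
  y = -2: RHS = -74 is not a perfect cube.
  y = 3: RHS = 276 is not a perfect cube.
  y = -3: RHS = -264 is not a perfect cube.
Continuing the search up to |y| = 40 finds no solutions either.
No (x, y) in the scanned range satisfies the equation.

No integer solutions with |y| ≤ 40.


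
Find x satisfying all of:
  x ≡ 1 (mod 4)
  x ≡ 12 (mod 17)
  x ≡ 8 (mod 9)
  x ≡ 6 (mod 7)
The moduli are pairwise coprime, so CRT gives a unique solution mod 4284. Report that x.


Product of moduli M = 4 · 17 · 9 · 7 = 4284.
Merge one congruence at a time:
  Start: x ≡ 1 (mod 4).
  Combine with x ≡ 12 (mod 17); new modulus lcm = 68.
    Write x = 1 + 4·t and substitute into x ≡ 12 (mod 17): 4·t ≡ 12 − 1 = 11 (mod 17).
    The inverse of 4 mod 17 is 13 (since 4·13 = 52 = 3·17 + 1), so t ≡ 13·11 = 143 ≡ 7 (mod 17).
    Then x = 1 + 4·7 = 29, valid modulo lcm(4, 17) = 68: x ≡ 29 (mod 68).
  Combine with x ≡ 8 (mod 9); new modulus lcm = 612.
    Write x = 29 + 68·t and substitute into x ≡ 8 (mod 9): 68·t ≡ 8 − 29 = -21 (mod 9).
    Reduce coefficients mod 9: 5·t ≡ 6 (mod 9).
    The inverse of 5 mod 9 is 2 (since 5·2 = 10 = 1·9 + 1), so t ≡ 2·6 = 12 ≡ 3 (mod 9).
    Then x = 29 + 68·3 = 233, valid modulo lcm(68, 9) = 612: x ≡ 233 (mod 612).
  Combine with x ≡ 6 (mod 7); new modulus lcm = 4284.
    Write x = 233 + 612·t and substitute into x ≡ 6 (mod 7): 612·t ≡ 6 − 233 = -227 (mod 7).
    Reduce coefficients mod 7: 3·t ≡ 4 (mod 7).
    The inverse of 3 mod 7 is 5 (since 3·5 = 15 = 2·7 + 1), so t ≡ 5·4 = 20 ≡ 6 (mod 7).
    Then x = 233 + 612·6 = 3905, valid modulo lcm(612, 7) = 4284: x ≡ 3905 (mod 4284).
Verify against each original: 3905 mod 4 = 1, 3905 mod 17 = 12, 3905 mod 9 = 8, 3905 mod 7 = 6.

x ≡ 3905 (mod 4284).


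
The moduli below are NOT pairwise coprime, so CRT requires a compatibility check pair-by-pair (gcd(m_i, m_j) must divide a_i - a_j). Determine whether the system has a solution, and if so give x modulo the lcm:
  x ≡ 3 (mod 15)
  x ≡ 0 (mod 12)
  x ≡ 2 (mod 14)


Moduli 15, 12, 14 are not pairwise coprime, so CRT works modulo lcm(m_i) when all pairwise compatibility conditions hold.
Pairwise compatibility: gcd(m_i, m_j) must divide a_i - a_j for every pair.
Merge one congruence at a time:
  Start: x ≡ 3 (mod 15).
  Combine with x ≡ 0 (mod 12): gcd(15, 12) = 3; 0 - 3 = -3, which IS divisible by 3, so compatible.
    Write x = 3 + 15·t and substitute into x ≡ 0 (mod 12): 15·t ≡ 0 − 3 = -3 (mod 12).
    Divide the congruence (and modulus) by g = 3: 5·t ≡ -1 (mod 4).
    Reduce coefficients mod 4: 1·t ≡ 3 (mod 4).
    So t ≡ 3 (mod 4).
    Then x = 3 + 15·3 = 48, valid modulo lcm(15, 12) = 60: x ≡ 48 (mod 60).
  Combine with x ≡ 2 (mod 14): gcd(60, 14) = 2; 2 - 48 = -46, which IS divisible by 2, so compatible.
    Write x = 48 + 60·t and substitute into x ≡ 2 (mod 14): 60·t ≡ 2 − 48 = -46 (mod 14).
    Divide the congruence (and modulus) by g = 2: 30·t ≡ -23 (mod 7).
    Reduce coefficients mod 7: 2·t ≡ 5 (mod 7).
    The inverse of 2 mod 7 is 4 (since 2·4 = 8 = 1·7 + 1), so t ≡ 4·5 = 20 ≡ 6 (mod 7).
    Then x = 48 + 60·6 = 408, valid modulo lcm(60, 14) = 420: x ≡ 408 (mod 420).
Verify: 408 mod 15 = 3, 408 mod 12 = 0, 408 mod 14 = 2.

x ≡ 408 (mod 420).


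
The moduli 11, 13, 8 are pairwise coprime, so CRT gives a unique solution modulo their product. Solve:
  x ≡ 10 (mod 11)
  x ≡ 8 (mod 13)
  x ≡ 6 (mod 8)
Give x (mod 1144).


Moduli 11, 13, 8 are pairwise coprime; by CRT there is a unique solution modulo M = 11 · 13 · 8 = 1144.
Solve pairwise, accumulating the modulus:
  Start with x ≡ 10 (mod 11).
  Combine with x ≡ 8 (mod 13): since gcd(11, 13) = 1, we get a unique residue mod 143.
    Write x = 10 + 11·t and substitute into x ≡ 8 (mod 13): 11·t ≡ 8 − 10 = -2 (mod 13).
    Reduce coefficients mod 13: 11·t ≡ 11 (mod 13).
    The inverse of 11 mod 13 is 6 (since 11·6 = 66 = 5·13 + 1), so t ≡ 6·11 = 66 ≡ 1 (mod 13).
    Then x = 10 + 11·1 = 21, valid modulo lcm(11, 13) = 143: x ≡ 21 (mod 143).
  Combine with x ≡ 6 (mod 8): since gcd(143, 8) = 1, we get a unique residue mod 1144.
    Write x = 21 + 143·t and substitute into x ≡ 6 (mod 8): 143·t ≡ 6 − 21 = -15 (mod 8).
    Reduce coefficients mod 8: 7·t ≡ 1 (mod 8).
    The inverse of 7 mod 8 is 7 (since 7·7 = 49 = 6·8 + 1), so t ≡ 7·1 = 7 ≡ 7 (mod 8).
    Then x = 21 + 143·7 = 1022, valid modulo lcm(143, 8) = 1144: x ≡ 1022 (mod 1144).
Verify: 1022 mod 11 = 10 ✓, 1022 mod 13 = 8 ✓, 1022 mod 8 = 6 ✓.

x ≡ 1022 (mod 1144).


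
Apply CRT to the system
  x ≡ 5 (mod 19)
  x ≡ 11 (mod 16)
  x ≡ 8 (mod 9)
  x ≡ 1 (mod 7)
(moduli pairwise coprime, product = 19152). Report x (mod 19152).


Product of moduli M = 19 · 16 · 9 · 7 = 19152.
Merge one congruence at a time:
  Start: x ≡ 5 (mod 19).
  Combine with x ≡ 11 (mod 16); new modulus lcm = 304.
    Write x = 5 + 19·t and substitute into x ≡ 11 (mod 16): 19·t ≡ 11 − 5 = 6 (mod 16).
    Reduce coefficients mod 16: 3·t ≡ 6 (mod 16).
    The inverse of 3 mod 16 is 11 (since 3·11 = 33 = 2·16 + 1), so t ≡ 11·6 = 66 ≡ 2 (mod 16).
    Then x = 5 + 19·2 = 43, valid modulo lcm(19, 16) = 304: x ≡ 43 (mod 304).
  Combine with x ≡ 8 (mod 9); new modulus lcm = 2736.
    Write x = 43 + 304·t and substitute into x ≡ 8 (mod 9): 304·t ≡ 8 − 43 = -35 (mod 9).
    Reduce coefficients mod 9: 7·t ≡ 1 (mod 9).
    The inverse of 7 mod 9 is 4 (since 7·4 = 28 = 3·9 + 1), so t ≡ 4·1 = 4 ≡ 4 (mod 9).
    Then x = 43 + 304·4 = 1259, valid modulo lcm(304, 9) = 2736: x ≡ 1259 (mod 2736).
  Combine with x ≡ 1 (mod 7); new modulus lcm = 19152.
    Write x = 1259 + 2736·t and substitute into x ≡ 1 (mod 7): 2736·t ≡ 1 − 1259 = -1258 (mod 7).
    Reduce coefficients mod 7: 6·t ≡ 2 (mod 7).
    The inverse of 6 mod 7 is 6 (since 6·6 = 36 = 5·7 + 1), so t ≡ 6·2 = 12 ≡ 5 (mod 7).
    Then x = 1259 + 2736·5 = 14939, valid modulo lcm(2736, 7) = 19152: x ≡ 14939 (mod 19152).
Verify against each original: 14939 mod 19 = 5, 14939 mod 16 = 11, 14939 mod 9 = 8, 14939 mod 7 = 1.

x ≡ 14939 (mod 19152).


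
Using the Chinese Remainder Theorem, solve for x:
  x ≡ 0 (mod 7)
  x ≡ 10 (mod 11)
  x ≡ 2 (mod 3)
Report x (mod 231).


Moduli 7, 11, 3 are pairwise coprime; by CRT there is a unique solution modulo M = 7 · 11 · 3 = 231.
Solve pairwise, accumulating the modulus:
  Start with x ≡ 0 (mod 7).
  Combine with x ≡ 10 (mod 11): since gcd(7, 11) = 1, we get a unique residue mod 77.
    Write x = 0 + 7·t and substitute into x ≡ 10 (mod 11): 7·t ≡ 10 − 0 = 10 (mod 11).
    The inverse of 7 mod 11 is 8 (since 7·8 = 56 = 5·11 + 1), so t ≡ 8·10 = 80 ≡ 3 (mod 11).
    Then x = 0 + 7·3 = 21, valid modulo lcm(7, 11) = 77: x ≡ 21 (mod 77).
  Combine with x ≡ 2 (mod 3): since gcd(77, 3) = 1, we get a unique residue mod 231.
    Write x = 21 + 77·t and substitute into x ≡ 2 (mod 3): 77·t ≡ 2 − 21 = -19 (mod 3).
    Reduce coefficients mod 3: 2·t ≡ 2 (mod 3).
    The inverse of 2 mod 3 is 2 (since 2·2 = 4 = 1·3 + 1), so t ≡ 2·2 = 4 ≡ 1 (mod 3).
    Then x = 21 + 77·1 = 98, valid modulo lcm(77, 3) = 231: x ≡ 98 (mod 231).
Verify: 98 mod 7 = 0 ✓, 98 mod 11 = 10 ✓, 98 mod 3 = 2 ✓.

x ≡ 98 (mod 231).


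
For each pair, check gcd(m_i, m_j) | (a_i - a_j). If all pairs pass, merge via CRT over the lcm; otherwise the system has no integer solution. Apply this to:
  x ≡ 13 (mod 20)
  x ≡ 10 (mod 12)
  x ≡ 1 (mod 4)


Moduli 20, 12, 4 are not pairwise coprime, so CRT works modulo lcm(m_i) when all pairwise compatibility conditions hold.
Pairwise compatibility: gcd(m_i, m_j) must divide a_i - a_j for every pair.
Merge one congruence at a time:
  Start: x ≡ 13 (mod 20).
  Combine with x ≡ 10 (mod 12): gcd(20, 12) = 4, and 10 - 13 = -3 is NOT divisible by 4.
    ⇒ system is inconsistent (no integer solution).

No solution (the system is inconsistent).


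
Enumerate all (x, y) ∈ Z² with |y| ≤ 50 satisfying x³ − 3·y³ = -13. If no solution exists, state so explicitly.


The equation is x³ - 3y³ = -13. For fixed y, x³ = 3·y³ − 13, so a solution requires the RHS to be a perfect cube.
Strategy: iterate y from -50 to 50, compute RHS = 3·y³ − 13, and check whether it is a (positive or negative) perfect cube.
Check small values of y:
  y = 0: RHS = -13 is not a perfect cube.
  y = 1: RHS = -10 is not a perfect cube.
  y = -1: RHS = -16 is not a perfect cube.
  y = 2: RHS = 11 is not a perfect cube.
  y = -2: RHS = -37 is not a perfect cube.
  y = 3: RHS = 68 is not a perfect cube.
  y = -3: RHS = -94 is not a perfect cube.
Continuing the search up to |y| = 50 finds no solutions either.
No (x, y) in the scanned range satisfies the equation.

No integer solutions with |y| ≤ 50.


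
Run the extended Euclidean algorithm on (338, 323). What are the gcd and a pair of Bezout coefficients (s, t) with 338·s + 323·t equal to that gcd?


Euclidean algorithm on (338, 323) — divide until remainder is 0:
  338 = 1 · 323 + 15
  323 = 21 · 15 + 8
  15 = 1 · 8 + 7
  8 = 1 · 7 + 1
  7 = 7 · 1 + 0
gcd(338, 323) = 1.
Track Bezout coefficients alongside the remainders: start with r₀ = 338 = a·1 + b·0 (s = 1, t = 0) and r₁ = 323 = a·0 + b·1 (s = 0, t = 1); each new remainder r_{k+1} = r_{k-1} − q_k·r_k inherits s_{k+1} = s_{k-1} − q_k·s_k, t_{k+1} = t_{k-1} − q_k·t_k, so r_k = a·s_k + b·t_k at every step:
  q = 1: r = 15, s = 1 − 1·0 = 1, t = 0 − 1·1 = -1  (check: 338·1 + 323·(-1) = 15)
  q = 21: r = 8, s = 0 − 21·1 = -21, t = 1 − 21·(-1) = 22  (check: 338·(-21) + 323·22 = 8)
  q = 1: r = 7, s = 1 − 1·(-21) = 22, t = -1 − 1·22 = -23  (check: 338·22 + 323·(-23) = 7)
  q = 1: r = 1, s = -21 − 1·22 = -43, t = 22 − 1·(-23) = 45  (check: 338·(-43) + 323·45 = 1)
The row with r = 1 (the gcd) gives the Bezout coefficients s = -43, t = 45.
Result: 338 · (-43) + 323 · (45) = 1.

gcd(338, 323) = 1; s = -43, t = 45 (check: 338·(-43) + 323·45 = 1).


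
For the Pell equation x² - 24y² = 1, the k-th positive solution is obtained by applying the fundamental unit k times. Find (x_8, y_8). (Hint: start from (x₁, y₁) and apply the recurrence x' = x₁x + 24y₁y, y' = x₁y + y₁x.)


Step 1: Find the fundamental solution (x₁, y₁) of x² - 24y² = 1.
  Expand √24 as a continued fraction. a₀ = ⌊√24⌋ = 4; iterate m_{k+1} = d_k·a_k − m_k, d_{k+1} = (24 − m_{k+1}²)/d_k, a_{k+1} = ⌊(a₀ + m_{k+1})/d_{k+1}⌋ (starting m₀ = 0, d₀ = 1), with convergents p_k = a_k·p_{k-1} + p_{k-2}, q_k = a_k·q_{k-1} + q_{k-2} (p₋₁ = 1, q₋₁ = 0):
  k = 0: a₀ = 4; p₀/q₀ = 4/1; p₀² − 24·q₀² = 16 − 24 = -8.
  k = 1: m = 4, d = 8, a = ⌊(4 + 4)/8⌋ = 1; p/q = (1·4 + 1)/(1·1 + 0) = 5/1; p² − 24·q² = 25 − 24 = 1.
  The first convergent with p² − 24·q² = 1 gives the fundamental solution (x₁, y₁) = (5, 1).
Step 2: Apply the recurrence (x_{n+1}, y_{n+1}) = (x₁x_n + 24y₁y_n, x₁y_n + y₁x_n) repeatedly.
  From (x_1, y_1) = (5, 1): x_2 = 5·5 + 24·1·1 = 49; y_2 = 5·1 + 1·5 = 10.
  From (x_2, y_2) = (49, 10): x_3 = 5·49 + 24·1·10 = 485; y_3 = 5·10 + 1·49 = 99.
  From (x_3, y_3) = (485, 99): x_4 = 5·485 + 24·1·99 = 4801; y_4 = 5·99 + 1·485 = 980.
  From (x_4, y_4) = (4801, 980): x_5 = 5·4801 + 24·1·980 = 47525; y_5 = 5·980 + 1·4801 = 9701.
  From (x_5, y_5) = (47525, 9701): x_6 = 5·47525 + 24·1·9701 = 470449; y_6 = 5·9701 + 1·47525 = 96030.
  From (x_6, y_6) = (470449, 96030): x_7 = 5·470449 + 24·1·96030 = 4656965; y_7 = 5·96030 + 1·470449 = 950599.
  From (x_7, y_7) = (4656965, 950599): x_8 = 5·4656965 + 24·1·950599 = 46099201; y_8 = 5·950599 + 1·4656965 = 9409960.
Step 3: Verify x_8² - 24·y_8² = 2125136332838401 - 2125136332838400 = 1 (should be 1). ✓

(x_1, y_1) = (5, 1); (x_8, y_8) = (46099201, 9409960).


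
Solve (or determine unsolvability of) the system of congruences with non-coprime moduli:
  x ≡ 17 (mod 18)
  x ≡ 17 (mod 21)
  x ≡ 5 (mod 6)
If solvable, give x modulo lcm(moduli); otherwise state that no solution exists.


Moduli 18, 21, 6 are not pairwise coprime, so CRT works modulo lcm(m_i) when all pairwise compatibility conditions hold.
Pairwise compatibility: gcd(m_i, m_j) must divide a_i - a_j for every pair.
Merge one congruence at a time:
  Start: x ≡ 17 (mod 18).
  Combine with x ≡ 17 (mod 21): gcd(18, 21) = 3; 17 - 17 = 0, which IS divisible by 3, so compatible.
    Write x = 17 + 18·t and substitute into x ≡ 17 (mod 21): 18·t ≡ 17 − 17 = 0 (mod 21).
    Divide the congruence (and modulus) by g = 3: 6·t ≡ 0 (mod 7).
    The inverse of 6 mod 7 is 6 (since 6·6 = 36 = 5·7 + 1), so t ≡ 6·0 = 0 ≡ 0 (mod 7).
    Then x = 17 + 18·0 = 17, valid modulo lcm(18, 21) = 126: x ≡ 17 (mod 126).
  Combine with x ≡ 5 (mod 6): gcd(126, 6) = 6; 5 - 17 = -12, which IS divisible by 6, so compatible.
    Write x = 17 + 126·t and substitute into x ≡ 5 (mod 6): 126·t ≡ 5 − 17 = -12 (mod 6).
    Divide the congruence (and modulus) by g = 6: 21·t ≡ -2 (mod 1).
    Modulo 1 every t works; take t = 0.
    Then x = 17 + 126·0 = 17, valid modulo lcm(126, 6) = 126: x ≡ 17 (mod 126).
Verify: 17 mod 18 = 17, 17 mod 21 = 17, 17 mod 6 = 5.

x ≡ 17 (mod 126).


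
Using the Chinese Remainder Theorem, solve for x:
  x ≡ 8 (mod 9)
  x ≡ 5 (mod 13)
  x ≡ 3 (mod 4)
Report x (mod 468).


Moduli 9, 13, 4 are pairwise coprime; by CRT there is a unique solution modulo M = 9 · 13 · 4 = 468.
Solve pairwise, accumulating the modulus:
  Start with x ≡ 8 (mod 9).
  Combine with x ≡ 5 (mod 13): since gcd(9, 13) = 1, we get a unique residue mod 117.
    Write x = 8 + 9·t and substitute into x ≡ 5 (mod 13): 9·t ≡ 5 − 8 = -3 (mod 13).
    Reduce coefficients mod 13: 9·t ≡ 10 (mod 13).
    The inverse of 9 mod 13 is 3 (since 9·3 = 27 = 2·13 + 1), so t ≡ 3·10 = 30 ≡ 4 (mod 13).
    Then x = 8 + 9·4 = 44, valid modulo lcm(9, 13) = 117: x ≡ 44 (mod 117).
  Combine with x ≡ 3 (mod 4): since gcd(117, 4) = 1, we get a unique residue mod 468.
    Write x = 44 + 117·t and substitute into x ≡ 3 (mod 4): 117·t ≡ 3 − 44 = -41 (mod 4).
    Reduce coefficients mod 4: 1·t ≡ 3 (mod 4).
    So t ≡ 3 (mod 4).
    Then x = 44 + 117·3 = 395, valid modulo lcm(117, 4) = 468: x ≡ 395 (mod 468).
Verify: 395 mod 9 = 8 ✓, 395 mod 13 = 5 ✓, 395 mod 4 = 3 ✓.

x ≡ 395 (mod 468).


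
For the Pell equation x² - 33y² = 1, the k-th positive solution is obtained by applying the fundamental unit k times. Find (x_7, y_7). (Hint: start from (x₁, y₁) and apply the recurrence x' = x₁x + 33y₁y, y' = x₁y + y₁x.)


Step 1: Find the fundamental solution (x₁, y₁) of x² - 33y² = 1.
  Expand √33 as a continued fraction. a₀ = ⌊√33⌋ = 5; iterate m_{k+1} = d_k·a_k − m_k, d_{k+1} = (33 − m_{k+1}²)/d_k, a_{k+1} = ⌊(a₀ + m_{k+1})/d_{k+1}⌋ (starting m₀ = 0, d₀ = 1), with convergents p_k = a_k·p_{k-1} + p_{k-2}, q_k = a_k·q_{k-1} + q_{k-2} (p₋₁ = 1, q₋₁ = 0):
  k = 0: a₀ = 5; p₀/q₀ = 5/1; p₀² − 33·q₀² = 25 − 33 = -8.
  k = 1: m = 5, d = 8, a = ⌊(5 + 5)/8⌋ = 1; p/q = (1·5 + 1)/(1·1 + 0) = 6/1; p² − 33·q² = 36 − 33 = 3.
  k = 2: m = 3, d = 3, a = ⌊(5 + 3)/3⌋ = 2; p/q = (2·6 + 5)/(2·1 + 1) = 17/3; p² − 33·q² = 289 − 297 = -8.
  k = 3: m = 3, d = 8, a = ⌊(5 + 3)/8⌋ = 1; p/q = (1·17 + 6)/(1·3 + 1) = 23/4; p² − 33·q² = 529 − 528 = 1.
  The first convergent with p² − 33·q² = 1 gives the fundamental solution (x₁, y₁) = (23, 4).
Step 2: Apply the recurrence (x_{n+1}, y_{n+1}) = (x₁x_n + 33y₁y_n, x₁y_n + y₁x_n) repeatedly.
  From (x_1, y_1) = (23, 4): x_2 = 23·23 + 33·4·4 = 1057; y_2 = 23·4 + 4·23 = 184.
  From (x_2, y_2) = (1057, 184): x_3 = 23·1057 + 33·4·184 = 48599; y_3 = 23·184 + 4·1057 = 8460.
  From (x_3, y_3) = (48599, 8460): x_4 = 23·48599 + 33·4·8460 = 2234497; y_4 = 23·8460 + 4·48599 = 388976.
  From (x_4, y_4) = (2234497, 388976): x_5 = 23·2234497 + 33·4·388976 = 102738263; y_5 = 23·388976 + 4·2234497 = 17884436.
  From (x_5, y_5) = (102738263, 17884436): x_6 = 23·102738263 + 33·4·17884436 = 4723725601; y_6 = 23·17884436 + 4·102738263 = 822295080.
  From (x_6, y_6) = (4723725601, 822295080): x_7 = 23·4723725601 + 33·4·822295080 = 217188639383; y_7 = 23·822295080 + 4·4723725601 = 37807689244.
Step 3: Verify x_7² - 33·y_7² = 47170905077038818620689 - 47170905077038818620688 = 1 (should be 1). ✓

(x_1, y_1) = (23, 4); (x_7, y_7) = (217188639383, 37807689244).


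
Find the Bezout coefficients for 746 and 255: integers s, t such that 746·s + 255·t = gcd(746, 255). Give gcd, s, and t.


Euclidean algorithm on (746, 255) — divide until remainder is 0:
  746 = 2 · 255 + 236
  255 = 1 · 236 + 19
  236 = 12 · 19 + 8
  19 = 2 · 8 + 3
  8 = 2 · 3 + 2
  3 = 1 · 2 + 1
  2 = 2 · 1 + 0
gcd(746, 255) = 1.
Track Bezout coefficients alongside the remainders: start with r₀ = 746 = a·1 + b·0 (s = 1, t = 0) and r₁ = 255 = a·0 + b·1 (s = 0, t = 1); each new remainder r_{k+1} = r_{k-1} − q_k·r_k inherits s_{k+1} = s_{k-1} − q_k·s_k, t_{k+1} = t_{k-1} − q_k·t_k, so r_k = a·s_k + b·t_k at every step:
  q = 2: r = 236, s = 1 − 2·0 = 1, t = 0 − 2·1 = -2  (check: 746·1 + 255·(-2) = 236)
  q = 1: r = 19, s = 0 − 1·1 = -1, t = 1 − 1·(-2) = 3  (check: 746·(-1) + 255·3 = 19)
  q = 12: r = 8, s = 1 − 12·(-1) = 13, t = -2 − 12·3 = -38  (check: 746·13 + 255·(-38) = 8)
  q = 2: r = 3, s = -1 − 2·13 = -27, t = 3 − 2·(-38) = 79  (check: 746·(-27) + 255·79 = 3)
  q = 2: r = 2, s = 13 − 2·(-27) = 67, t = -38 − 2·79 = -196  (check: 746·67 + 255·(-196) = 2)
  q = 1: r = 1, s = -27 − 1·67 = -94, t = 79 − 1·(-196) = 275  (check: 746·(-94) + 255·275 = 1)
The row with r = 1 (the gcd) gives the Bezout coefficients s = -94, t = 275.
Result: 746 · (-94) + 255 · (275) = 1.

gcd(746, 255) = 1; s = -94, t = 275 (check: 746·(-94) + 255·275 = 1).


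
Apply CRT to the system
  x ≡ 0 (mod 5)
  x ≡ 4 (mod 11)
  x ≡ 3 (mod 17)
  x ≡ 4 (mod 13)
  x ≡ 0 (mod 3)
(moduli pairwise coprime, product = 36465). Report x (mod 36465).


Product of moduli M = 5 · 11 · 17 · 13 · 3 = 36465.
Merge one congruence at a time:
  Start: x ≡ 0 (mod 5).
  Combine with x ≡ 4 (mod 11); new modulus lcm = 55.
    Write x = 0 + 5·t and substitute into x ≡ 4 (mod 11): 5·t ≡ 4 − 0 = 4 (mod 11).
    The inverse of 5 mod 11 is 9 (since 5·9 = 45 = 4·11 + 1), so t ≡ 9·4 = 36 ≡ 3 (mod 11).
    Then x = 0 + 5·3 = 15, valid modulo lcm(5, 11) = 55: x ≡ 15 (mod 55).
  Combine with x ≡ 3 (mod 17); new modulus lcm = 935.
    Write x = 15 + 55·t and substitute into x ≡ 3 (mod 17): 55·t ≡ 3 − 15 = -12 (mod 17).
    Reduce coefficients mod 17: 4·t ≡ 5 (mod 17).
    The inverse of 4 mod 17 is 13 (since 4·13 = 52 = 3·17 + 1), so t ≡ 13·5 = 65 ≡ 14 (mod 17).
    Then x = 15 + 55·14 = 785, valid modulo lcm(55, 17) = 935: x ≡ 785 (mod 935).
  Combine with x ≡ 4 (mod 13); new modulus lcm = 12155.
    Write x = 785 + 935·t and substitute into x ≡ 4 (mod 13): 935·t ≡ 4 − 785 = -781 (mod 13).
    Reduce coefficients mod 13: 12·t ≡ 12 (mod 13).
    The inverse of 12 mod 13 is 12 (since 12·12 = 144 = 11·13 + 1), so t ≡ 12·12 = 144 ≡ 1 (mod 13).
    Then x = 785 + 935·1 = 1720, valid modulo lcm(935, 13) = 12155: x ≡ 1720 (mod 12155).
  Combine with x ≡ 0 (mod 3); new modulus lcm = 36465.
    Write x = 1720 + 12155·t and substitute into x ≡ 0 (mod 3): 12155·t ≡ 0 − 1720 = -1720 (mod 3).
    Reduce coefficients mod 3: 2·t ≡ 2 (mod 3).
    The inverse of 2 mod 3 is 2 (since 2·2 = 4 = 1·3 + 1), so t ≡ 2·2 = 4 ≡ 1 (mod 3).
    Then x = 1720 + 12155·1 = 13875, valid modulo lcm(12155, 3) = 36465: x ≡ 13875 (mod 36465).
Verify against each original: 13875 mod 5 = 0, 13875 mod 11 = 4, 13875 mod 17 = 3, 13875 mod 13 = 4, 13875 mod 3 = 0.

x ≡ 13875 (mod 36465).


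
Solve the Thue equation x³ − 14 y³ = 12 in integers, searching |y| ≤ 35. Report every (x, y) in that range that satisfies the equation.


The equation is x³ - 14y³ = 12. For fixed y, x³ = 14·y³ + 12, so a solution requires the RHS to be a perfect cube.
Strategy: iterate y from -35 to 35, compute RHS = 14·y³ + 12, and check whether it is a (positive or negative) perfect cube.
Check small values of y:
  y = 0: RHS = 12 is not a perfect cube.
  y = 1: RHS = 26 is not a perfect cube.
  y = -1: RHS = -2 is not a perfect cube.
  y = 2: RHS = 124 is not a perfect cube.
  y = -2: RHS = -100 is not a perfect cube.
  y = 3: RHS = 390 is not a perfect cube.
  y = -3: RHS = -366 is not a perfect cube.
Continuing the search up to |y| = 35 finds no solutions either.
No (x, y) in the scanned range satisfies the equation.

No integer solutions with |y| ≤ 35.


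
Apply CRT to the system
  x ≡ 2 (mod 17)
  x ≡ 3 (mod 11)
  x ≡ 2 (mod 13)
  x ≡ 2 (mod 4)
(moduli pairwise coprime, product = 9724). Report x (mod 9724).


Product of moduli M = 17 · 11 · 13 · 4 = 9724.
Merge one congruence at a time:
  Start: x ≡ 2 (mod 17).
  Combine with x ≡ 3 (mod 11); new modulus lcm = 187.
    Write x = 2 + 17·t and substitute into x ≡ 3 (mod 11): 17·t ≡ 3 − 2 = 1 (mod 11).
    Reduce coefficients mod 11: 6·t ≡ 1 (mod 11).
    The inverse of 6 mod 11 is 2 (since 6·2 = 12 = 1·11 + 1), so t ≡ 2·1 = 2 ≡ 2 (mod 11).
    Then x = 2 + 17·2 = 36, valid modulo lcm(17, 11) = 187: x ≡ 36 (mod 187).
  Combine with x ≡ 2 (mod 13); new modulus lcm = 2431.
    Write x = 36 + 187·t and substitute into x ≡ 2 (mod 13): 187·t ≡ 2 − 36 = -34 (mod 13).
    Reduce coefficients mod 13: 5·t ≡ 5 (mod 13).
    The inverse of 5 mod 13 is 8 (since 5·8 = 40 = 3·13 + 1), so t ≡ 8·5 = 40 ≡ 1 (mod 13).
    Then x = 36 + 187·1 = 223, valid modulo lcm(187, 13) = 2431: x ≡ 223 (mod 2431).
  Combine with x ≡ 2 (mod 4); new modulus lcm = 9724.
    Write x = 223 + 2431·t and substitute into x ≡ 2 (mod 4): 2431·t ≡ 2 − 223 = -221 (mod 4).
    Reduce coefficients mod 4: 3·t ≡ 3 (mod 4).
    The inverse of 3 mod 4 is 3 (since 3·3 = 9 = 2·4 + 1), so t ≡ 3·3 = 9 ≡ 1 (mod 4).
    Then x = 223 + 2431·1 = 2654, valid modulo lcm(2431, 4) = 9724: x ≡ 2654 (mod 9724).
Verify against each original: 2654 mod 17 = 2, 2654 mod 11 = 3, 2654 mod 13 = 2, 2654 mod 4 = 2.

x ≡ 2654 (mod 9724).
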